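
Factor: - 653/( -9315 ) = 3^( - 4)* 5^( - 1)*23^( - 1 )*653^1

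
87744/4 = 21936 = 21936.00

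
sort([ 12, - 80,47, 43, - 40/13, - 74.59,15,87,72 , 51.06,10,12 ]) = [ - 80, - 74.59, - 40/13, 10, 12,12, 15,  43,47, 51.06, 72,  87 ]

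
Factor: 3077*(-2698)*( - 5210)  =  43252096660= 2^2*5^1*17^1*19^1*71^1*181^1*521^1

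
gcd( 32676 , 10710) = 42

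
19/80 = 19/80 = 0.24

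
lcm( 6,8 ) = 24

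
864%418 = 28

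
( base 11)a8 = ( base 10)118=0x76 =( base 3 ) 11101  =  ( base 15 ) 7D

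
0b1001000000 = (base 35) gg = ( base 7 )1452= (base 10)576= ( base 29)JP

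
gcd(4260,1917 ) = 213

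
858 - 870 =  -12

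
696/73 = 696/73= 9.53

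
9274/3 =3091 + 1/3 = 3091.33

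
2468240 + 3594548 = 6062788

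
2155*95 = 204725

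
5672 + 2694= 8366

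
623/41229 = 623/41229 =0.02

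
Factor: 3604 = 2^2*17^1*53^1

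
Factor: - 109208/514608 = - 13651/64326 =- 2^( - 1) * 3^( - 1)*11^1*17^1*71^( - 1)*73^1*151^( - 1 )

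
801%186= 57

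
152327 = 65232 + 87095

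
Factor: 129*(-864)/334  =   - 55728/167 = -  2^4*3^4 * 43^1*167^(-1)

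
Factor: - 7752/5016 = -17/11 = - 11^( - 1 )*17^1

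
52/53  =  52/53 = 0.98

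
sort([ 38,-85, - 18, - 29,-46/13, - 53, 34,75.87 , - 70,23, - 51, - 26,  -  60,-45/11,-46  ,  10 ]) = [ - 85 , - 70 ,- 60, - 53,  -  51, - 46, - 29,  -  26, - 18, - 45/11,-46/13,10, 23,34,38,75.87]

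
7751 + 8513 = 16264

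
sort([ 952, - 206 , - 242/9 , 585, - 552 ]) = [ - 552, - 206, - 242/9, 585, 952] 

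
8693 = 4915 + 3778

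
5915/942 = 5915/942 = 6.28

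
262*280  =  73360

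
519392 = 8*64924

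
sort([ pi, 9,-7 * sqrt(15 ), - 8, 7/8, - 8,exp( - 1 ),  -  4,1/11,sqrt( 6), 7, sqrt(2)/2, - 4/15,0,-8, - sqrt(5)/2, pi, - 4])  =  [ - 7 * sqrt( 15),-8,  -  8, - 8, - 4,-4,-sqrt(5)/2,-4/15, 0, 1/11 , exp( - 1 ), sqrt (2)/2,7/8,sqrt( 6),pi,  pi, 7, 9]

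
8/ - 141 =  - 1+ 133/141 = -0.06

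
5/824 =5/824   =  0.01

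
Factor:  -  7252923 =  - 3^1*379^1*6379^1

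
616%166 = 118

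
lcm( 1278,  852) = 2556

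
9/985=9/985 = 0.01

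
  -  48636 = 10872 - 59508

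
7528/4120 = 1 + 426/515 = 1.83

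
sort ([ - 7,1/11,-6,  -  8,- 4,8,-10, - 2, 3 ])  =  [-10, - 8, - 7, - 6, - 4, - 2,1/11, 3, 8]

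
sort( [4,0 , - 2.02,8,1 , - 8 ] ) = [ - 8 , - 2.02,0,1,4,8] 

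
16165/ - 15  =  -1078 + 1/3 = - 1077.67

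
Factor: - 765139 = - 765139^1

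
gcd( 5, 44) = 1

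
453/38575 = 453/38575 = 0.01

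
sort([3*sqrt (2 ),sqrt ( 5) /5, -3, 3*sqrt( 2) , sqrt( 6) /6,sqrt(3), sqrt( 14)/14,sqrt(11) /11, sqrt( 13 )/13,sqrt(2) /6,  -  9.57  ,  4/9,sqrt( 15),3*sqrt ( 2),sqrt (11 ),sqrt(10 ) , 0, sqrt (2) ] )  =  [ - 9.57, - 3,0,sqrt(2) /6, sqrt( 14 )/14,sqrt( 13)/13 , sqrt(11) /11, sqrt( 6 )/6, 4/9, sqrt ( 5 ) /5,sqrt( 2 ),sqrt( 3 ),sqrt( 10),sqrt( 11 ),sqrt( 15), 3 * sqrt( 2 ),3 * sqrt( 2),  3*sqrt(2)]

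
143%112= 31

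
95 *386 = 36670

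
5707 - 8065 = -2358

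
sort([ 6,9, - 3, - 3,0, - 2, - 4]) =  [ - 4, - 3,  -  3, - 2,0,6,  9]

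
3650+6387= 10037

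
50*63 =3150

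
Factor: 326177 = 439^1*743^1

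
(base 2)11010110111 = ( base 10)1719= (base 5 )23334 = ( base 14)8AB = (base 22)3C3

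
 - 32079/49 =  - 655 + 16/49 = - 654.67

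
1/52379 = 1/52379 = 0.00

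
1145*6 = 6870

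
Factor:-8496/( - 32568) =6/23  =  2^1*3^1 * 23^(-1)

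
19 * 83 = 1577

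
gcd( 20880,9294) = 6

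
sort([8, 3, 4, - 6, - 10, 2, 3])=[ - 10, - 6, 2, 3, 3, 4, 8]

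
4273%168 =73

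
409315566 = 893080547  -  483764981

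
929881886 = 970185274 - 40303388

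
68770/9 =7641+1/9=7641.11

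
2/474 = 1/237 = 0.00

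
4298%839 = 103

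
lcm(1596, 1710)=23940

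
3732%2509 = 1223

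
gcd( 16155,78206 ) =1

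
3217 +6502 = 9719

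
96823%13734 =685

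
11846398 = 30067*394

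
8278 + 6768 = 15046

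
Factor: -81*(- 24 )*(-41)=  - 79704 =-2^3*3^5*41^1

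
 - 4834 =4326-9160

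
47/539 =47/539 =0.09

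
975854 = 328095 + 647759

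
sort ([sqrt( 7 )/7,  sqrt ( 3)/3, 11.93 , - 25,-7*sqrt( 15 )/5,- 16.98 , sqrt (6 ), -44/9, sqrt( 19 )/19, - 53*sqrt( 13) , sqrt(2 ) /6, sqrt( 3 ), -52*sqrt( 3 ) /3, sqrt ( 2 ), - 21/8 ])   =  [  -  53 * sqrt( 13 ),  -  52*sqrt (3 ) /3, - 25, - 16.98,-7*sqrt( 15)/5, - 44/9, - 21/8,sqrt( 19 ) /19, sqrt( 2) /6,  sqrt(7 ) /7, sqrt( 3 ) /3 , sqrt( 2 ), sqrt( 3 ), sqrt(6), 11.93 ]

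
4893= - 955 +5848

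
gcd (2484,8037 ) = 9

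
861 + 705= 1566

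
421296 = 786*536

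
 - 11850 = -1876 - 9974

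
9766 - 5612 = 4154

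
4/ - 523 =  - 4/523 = - 0.01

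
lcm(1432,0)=0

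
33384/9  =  11128/3 = 3709.33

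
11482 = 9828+1654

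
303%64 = 47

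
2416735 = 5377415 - 2960680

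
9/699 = 3/233  =  0.01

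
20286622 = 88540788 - 68254166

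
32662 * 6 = 195972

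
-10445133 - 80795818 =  -91240951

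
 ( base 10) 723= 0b1011010011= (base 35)KN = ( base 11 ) 5A8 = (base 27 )ql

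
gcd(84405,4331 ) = 1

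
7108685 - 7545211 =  - 436526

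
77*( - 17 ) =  - 1309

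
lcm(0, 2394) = 0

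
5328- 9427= - 4099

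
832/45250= 416/22625=0.02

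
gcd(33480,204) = 12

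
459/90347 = 459/90347 = 0.01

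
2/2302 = 1/1151   =  0.00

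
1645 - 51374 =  - 49729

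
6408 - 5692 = 716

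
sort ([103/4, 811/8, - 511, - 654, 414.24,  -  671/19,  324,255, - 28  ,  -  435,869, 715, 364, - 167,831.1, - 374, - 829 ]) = [ - 829, -654, - 511, - 435,-374, - 167, -671/19, - 28, 103/4, 811/8,255,  324, 364, 414.24,715,831.1, 869]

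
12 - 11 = 1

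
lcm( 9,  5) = 45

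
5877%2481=915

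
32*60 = 1920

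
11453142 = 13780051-2326909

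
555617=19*29243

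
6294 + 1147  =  7441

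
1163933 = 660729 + 503204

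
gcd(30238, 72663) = 1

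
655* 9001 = 5895655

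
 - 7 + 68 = 61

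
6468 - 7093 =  - 625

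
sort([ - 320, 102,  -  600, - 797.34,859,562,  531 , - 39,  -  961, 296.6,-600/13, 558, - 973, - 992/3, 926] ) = [  -  973  , - 961, - 797.34, - 600, - 992/3,-320, - 600/13, - 39, 102,296.6,531,558, 562 , 859,926]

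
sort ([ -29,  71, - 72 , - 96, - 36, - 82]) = [-96, - 82, - 72, -36,  -  29, 71 ] 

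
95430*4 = 381720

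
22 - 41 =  - 19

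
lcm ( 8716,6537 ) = 26148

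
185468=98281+87187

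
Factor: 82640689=17^1 * 4861217^1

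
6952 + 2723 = 9675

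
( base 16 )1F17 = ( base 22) G9H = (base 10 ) 7959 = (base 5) 223314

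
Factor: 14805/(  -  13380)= -2^( - 2) * 3^1*7^1 * 47^1*223^(  -  1) = -987/892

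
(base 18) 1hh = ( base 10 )647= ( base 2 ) 1010000111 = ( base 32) K7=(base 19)1F1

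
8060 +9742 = 17802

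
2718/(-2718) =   -  1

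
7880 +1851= 9731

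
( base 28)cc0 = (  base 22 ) k2k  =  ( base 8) 23020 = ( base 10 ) 9744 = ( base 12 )5780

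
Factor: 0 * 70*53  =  0 = 0^1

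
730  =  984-254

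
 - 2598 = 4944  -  7542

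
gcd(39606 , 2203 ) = 1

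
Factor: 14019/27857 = 3^1*89^ (  -  1 )*313^( - 1)*4673^1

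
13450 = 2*6725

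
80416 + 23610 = 104026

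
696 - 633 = 63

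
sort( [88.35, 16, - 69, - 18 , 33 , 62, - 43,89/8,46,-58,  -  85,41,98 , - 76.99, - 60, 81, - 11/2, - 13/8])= [  -  85  , - 76.99, - 69, - 60, - 58,  -  43,- 18, - 11/2 , - 13/8,  89/8, 16, 33, 41,46 , 62,  81,88.35, 98 ] 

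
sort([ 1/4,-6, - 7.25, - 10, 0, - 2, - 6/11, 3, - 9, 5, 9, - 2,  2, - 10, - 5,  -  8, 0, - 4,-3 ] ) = [ - 10,-10, - 9, - 8, - 7.25, - 6,-5, - 4, - 3, - 2, - 2 , - 6/11, 0,0,1/4, 2, 3, 5,9]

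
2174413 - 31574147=-29399734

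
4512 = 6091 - 1579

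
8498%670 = 458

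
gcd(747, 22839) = 3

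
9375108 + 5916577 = 15291685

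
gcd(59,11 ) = 1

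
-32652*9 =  - 293868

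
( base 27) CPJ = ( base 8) 22342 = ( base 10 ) 9442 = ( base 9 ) 13851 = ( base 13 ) 43b4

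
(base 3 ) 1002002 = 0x311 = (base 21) 1g8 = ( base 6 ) 3345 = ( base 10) 785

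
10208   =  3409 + 6799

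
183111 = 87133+95978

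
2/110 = 1/55 = 0.02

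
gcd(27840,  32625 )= 435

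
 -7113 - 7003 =  -  14116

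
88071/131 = 672+39/131  =  672.30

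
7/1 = 7 = 7.00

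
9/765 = 1/85 = 0.01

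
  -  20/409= - 20/409 = - 0.05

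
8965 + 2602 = 11567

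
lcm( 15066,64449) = 1160082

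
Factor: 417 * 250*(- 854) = - 2^2 * 3^1*5^3*7^1*61^1*139^1 = - 89029500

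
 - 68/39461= - 68/39461 = -  0.00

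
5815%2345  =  1125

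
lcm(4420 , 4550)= 154700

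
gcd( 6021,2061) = 9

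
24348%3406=506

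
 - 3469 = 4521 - 7990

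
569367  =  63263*9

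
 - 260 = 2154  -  2414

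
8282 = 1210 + 7072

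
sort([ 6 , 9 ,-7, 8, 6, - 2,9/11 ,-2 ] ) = [ - 7, - 2, - 2,  9/11,6, 6,8, 9 ] 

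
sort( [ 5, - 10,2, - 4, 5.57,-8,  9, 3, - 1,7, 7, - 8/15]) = [ - 10, - 8,  -  4, - 1, - 8/15, 2,3,  5, 5.57,7,  7 , 9]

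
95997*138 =13247586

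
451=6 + 445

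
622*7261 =4516342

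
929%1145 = 929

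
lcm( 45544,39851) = 318808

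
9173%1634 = 1003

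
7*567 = 3969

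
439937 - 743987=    - 304050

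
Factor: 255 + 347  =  602=2^1*7^1 * 43^1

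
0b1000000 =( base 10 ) 64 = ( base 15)44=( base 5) 224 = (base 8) 100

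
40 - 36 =4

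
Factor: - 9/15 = -3/5 = - 3^1*5^( - 1)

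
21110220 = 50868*415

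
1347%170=157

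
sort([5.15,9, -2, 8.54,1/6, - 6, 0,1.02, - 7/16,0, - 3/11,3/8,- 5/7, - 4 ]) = [ - 6, - 4,  -  2, - 5/7, -7/16 , -3/11,  0,0, 1/6,3/8,1.02 , 5.15,8.54,9 ] 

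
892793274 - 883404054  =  9389220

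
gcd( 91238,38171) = 931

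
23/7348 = 23/7348 = 0.00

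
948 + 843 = 1791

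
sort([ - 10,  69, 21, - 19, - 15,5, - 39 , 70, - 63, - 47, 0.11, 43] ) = [ - 63, -47, - 39, - 19 , - 15 , - 10,0.11, 5,21, 43,  69, 70] 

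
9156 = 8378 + 778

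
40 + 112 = 152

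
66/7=9 + 3/7 = 9.43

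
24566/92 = 12283/46 = 267.02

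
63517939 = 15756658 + 47761281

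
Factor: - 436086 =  - 2^1 * 3^2 * 7^1*3461^1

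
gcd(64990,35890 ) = 970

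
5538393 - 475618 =5062775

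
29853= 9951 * 3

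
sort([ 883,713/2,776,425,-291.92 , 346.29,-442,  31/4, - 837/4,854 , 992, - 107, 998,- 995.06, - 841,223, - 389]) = [-995.06, - 841  ,-442,-389,-291.92,-837/4, - 107, 31/4,223,346.29 , 713/2,425, 776, 854, 883,992, 998 ] 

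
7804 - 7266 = 538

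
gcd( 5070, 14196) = 1014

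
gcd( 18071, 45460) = 1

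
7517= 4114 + 3403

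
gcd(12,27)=3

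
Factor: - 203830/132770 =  - 109/71 = -71^( - 1)*109^1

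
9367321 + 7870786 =17238107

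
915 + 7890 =8805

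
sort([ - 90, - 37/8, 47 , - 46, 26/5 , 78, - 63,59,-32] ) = [ - 90, - 63, - 46 , - 32 , - 37/8, 26/5, 47, 59,78]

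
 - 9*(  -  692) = 6228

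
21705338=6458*3361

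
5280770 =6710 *787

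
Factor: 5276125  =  5^3*42209^1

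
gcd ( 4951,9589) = 1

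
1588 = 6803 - 5215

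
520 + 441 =961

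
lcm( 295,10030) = 10030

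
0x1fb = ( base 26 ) JD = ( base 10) 507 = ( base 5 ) 4012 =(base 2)111111011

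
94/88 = 47/44 = 1.07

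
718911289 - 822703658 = - 103792369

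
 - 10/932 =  - 5/466 = - 0.01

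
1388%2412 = 1388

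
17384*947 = 16462648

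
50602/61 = 50602/61 = 829.54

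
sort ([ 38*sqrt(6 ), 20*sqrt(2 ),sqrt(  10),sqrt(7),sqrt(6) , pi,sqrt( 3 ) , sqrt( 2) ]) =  [sqrt ( 2), sqrt( 3),sqrt( 6),sqrt ( 7 ), pi,sqrt( 10 ),20*sqrt( 2), 38*sqrt( 6)]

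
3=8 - 5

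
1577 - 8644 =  - 7067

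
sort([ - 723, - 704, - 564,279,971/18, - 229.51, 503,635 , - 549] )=[ - 723, - 704, - 564, - 549, - 229.51, 971/18 , 279,503,  635 ] 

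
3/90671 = 3/90671 = 0.00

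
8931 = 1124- - 7807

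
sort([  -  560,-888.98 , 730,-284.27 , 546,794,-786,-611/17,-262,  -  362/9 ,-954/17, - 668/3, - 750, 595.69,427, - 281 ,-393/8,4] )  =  [ - 888.98, - 786, - 750, - 560,-284.27, - 281, - 262, - 668/3, - 954/17,-393/8, - 362/9, - 611/17, 4, 427, 546, 595.69,730, 794] 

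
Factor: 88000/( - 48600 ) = - 2^3*3^( - 5)*5^1*11^1 = - 440/243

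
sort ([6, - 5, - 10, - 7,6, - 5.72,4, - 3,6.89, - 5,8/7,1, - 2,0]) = [ - 10,-7, - 5.72  ,  -  5, - 5 , - 3, - 2,0,1, 8/7 , 4, 6,  6,6.89 ]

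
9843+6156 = 15999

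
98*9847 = 965006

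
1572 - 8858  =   - 7286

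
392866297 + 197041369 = 589907666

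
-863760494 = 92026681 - 955787175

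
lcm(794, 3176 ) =3176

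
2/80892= 1/40446   =  0.00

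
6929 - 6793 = 136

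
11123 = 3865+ 7258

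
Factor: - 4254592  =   - 2^7*43^1 * 773^1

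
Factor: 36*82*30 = 88560 = 2^4*3^3*5^1*41^1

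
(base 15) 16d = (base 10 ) 328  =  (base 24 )DG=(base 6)1304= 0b101001000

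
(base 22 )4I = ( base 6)254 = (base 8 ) 152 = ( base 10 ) 106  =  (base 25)46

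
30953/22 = 30953/22 = 1406.95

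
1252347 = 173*7239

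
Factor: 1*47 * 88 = 2^3*11^1*47^1=4136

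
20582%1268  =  294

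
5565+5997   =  11562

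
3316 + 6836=10152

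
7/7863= 7/7863 = 0.00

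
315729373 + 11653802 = 327383175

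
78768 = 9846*8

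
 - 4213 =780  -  4993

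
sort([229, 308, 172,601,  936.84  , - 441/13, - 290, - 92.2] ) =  [ - 290, -92.2, - 441/13, 172,229,308, 601,936.84 ]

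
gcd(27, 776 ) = 1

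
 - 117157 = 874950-992107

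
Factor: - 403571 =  - 7^1  *57653^1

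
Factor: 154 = 2^1* 7^1*11^1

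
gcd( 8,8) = 8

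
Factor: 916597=11^1*103^1 * 809^1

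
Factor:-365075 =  - 5^2*17^1*859^1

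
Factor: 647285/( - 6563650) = -129457/1312730 = - 2^( - 1 ) * 5^( - 1 )*251^( - 1 )*523^ ( - 1)*129457^1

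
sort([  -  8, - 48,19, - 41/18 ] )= [ - 48, - 8, - 41/18,19 ] 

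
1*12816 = 12816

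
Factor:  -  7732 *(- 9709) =2^2*7^1 * 19^1 *73^1 *1933^1 = 75069988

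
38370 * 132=5064840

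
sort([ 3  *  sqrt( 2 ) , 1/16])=[ 1/16, 3*sqrt( 2 )]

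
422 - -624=1046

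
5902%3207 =2695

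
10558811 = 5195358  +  5363453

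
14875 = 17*875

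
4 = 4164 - 4160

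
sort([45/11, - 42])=[ - 42, 45/11 ]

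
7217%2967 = 1283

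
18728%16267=2461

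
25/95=5/19 = 0.26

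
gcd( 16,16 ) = 16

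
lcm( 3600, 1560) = 46800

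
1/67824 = 1/67824 = 0.00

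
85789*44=3774716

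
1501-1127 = 374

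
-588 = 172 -760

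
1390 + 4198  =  5588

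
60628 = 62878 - 2250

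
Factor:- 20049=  - 3^1*41^1  *163^1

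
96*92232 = 8854272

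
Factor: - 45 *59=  - 3^2*5^1 * 59^1 = -  2655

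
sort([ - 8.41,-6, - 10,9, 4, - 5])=[-10, - 8.41, - 6, - 5,4,9]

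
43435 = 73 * 595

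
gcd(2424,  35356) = 4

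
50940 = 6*8490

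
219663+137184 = 356847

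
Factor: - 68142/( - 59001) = 2^1 * 41^1*  71^(-1)  =  82/71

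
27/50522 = 27/50522 =0.00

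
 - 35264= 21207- 56471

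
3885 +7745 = 11630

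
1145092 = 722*1586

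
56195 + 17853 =74048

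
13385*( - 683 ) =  - 9141955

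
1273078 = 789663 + 483415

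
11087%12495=11087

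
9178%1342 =1126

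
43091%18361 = 6369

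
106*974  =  103244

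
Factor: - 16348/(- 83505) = 2^2*3^( - 1) * 5^( - 1 )*19^( - 1 ) *61^1 *67^1*293^ ( - 1 ) 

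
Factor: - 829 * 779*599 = -386828809 = - 19^1 * 41^1*599^1 * 829^1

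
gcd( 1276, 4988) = 116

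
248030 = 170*1459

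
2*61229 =122458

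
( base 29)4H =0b10000101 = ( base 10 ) 133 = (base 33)41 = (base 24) 5d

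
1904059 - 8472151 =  - 6568092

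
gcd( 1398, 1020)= 6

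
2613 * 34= 88842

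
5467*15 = 82005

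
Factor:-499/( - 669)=3^( - 1)*223^(-1) *499^1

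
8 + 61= 69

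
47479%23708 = 63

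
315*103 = 32445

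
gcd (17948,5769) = 641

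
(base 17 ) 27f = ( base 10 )712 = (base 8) 1310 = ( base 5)10322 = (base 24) 15G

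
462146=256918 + 205228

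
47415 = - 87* ( - 545)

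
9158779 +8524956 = 17683735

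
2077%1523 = 554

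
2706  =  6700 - 3994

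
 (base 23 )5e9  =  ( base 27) 426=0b101110100000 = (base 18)936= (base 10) 2976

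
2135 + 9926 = 12061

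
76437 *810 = 61913970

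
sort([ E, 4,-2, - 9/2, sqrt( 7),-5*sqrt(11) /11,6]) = [ - 9/2,-2, - 5* sqrt (11)/11, sqrt( 7),E,4, 6 ]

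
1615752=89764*18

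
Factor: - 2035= - 5^1*11^1*37^1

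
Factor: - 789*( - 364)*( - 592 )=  - 2^6 * 3^1*7^1 * 13^1 *37^1 * 263^1  =  - 170020032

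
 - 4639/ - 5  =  4639/5 =927.80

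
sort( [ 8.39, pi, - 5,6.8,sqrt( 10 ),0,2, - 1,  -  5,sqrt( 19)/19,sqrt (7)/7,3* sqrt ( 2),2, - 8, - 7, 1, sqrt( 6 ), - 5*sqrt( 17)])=[ - 5 * sqrt ( 17),-8, - 7, - 5 , - 5,-1,0,sqrt(19 ) /19, sqrt( 7)/7,1, 2, 2,sqrt( 6),pi,sqrt( 10),3*sqrt( 2), 6.8, 8.39]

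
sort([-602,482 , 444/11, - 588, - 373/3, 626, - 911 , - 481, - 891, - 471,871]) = [ - 911, - 891, - 602, - 588, - 481,- 471, - 373/3,444/11,482,626,871 ]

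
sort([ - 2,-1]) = [ - 2, - 1] 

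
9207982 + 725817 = 9933799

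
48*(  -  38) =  - 1824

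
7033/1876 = 7033/1876=3.75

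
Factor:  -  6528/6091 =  - 2^7*3^1*17^1*6091^(-1)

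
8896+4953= 13849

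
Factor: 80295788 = 2^2*20073947^1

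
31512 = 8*3939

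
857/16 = 857/16 = 53.56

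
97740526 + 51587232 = 149327758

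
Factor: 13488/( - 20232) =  - 2/3 = -2^1*3^( - 1) 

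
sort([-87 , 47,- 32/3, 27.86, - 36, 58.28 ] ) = [-87 ,  -  36, - 32/3, 27.86, 47,58.28 ]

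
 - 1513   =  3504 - 5017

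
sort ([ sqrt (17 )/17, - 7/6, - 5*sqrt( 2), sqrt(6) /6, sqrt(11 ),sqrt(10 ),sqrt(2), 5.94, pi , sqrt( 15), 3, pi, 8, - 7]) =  [-5*sqrt( 2), - 7, - 7/6,sqrt( 17 ) /17,sqrt ( 6 ) /6,sqrt( 2),3,pi,  pi,sqrt( 10),  sqrt(11), sqrt( 15 ),5.94,8 ] 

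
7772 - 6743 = 1029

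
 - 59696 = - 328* 182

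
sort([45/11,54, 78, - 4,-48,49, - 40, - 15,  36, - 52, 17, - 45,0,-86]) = [ - 86, - 52, - 48, - 45, - 40,  -  15, - 4,0,45/11,17, 36 , 49,54,78] 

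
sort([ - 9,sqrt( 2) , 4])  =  [ - 9, sqrt( 2 ),4]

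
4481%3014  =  1467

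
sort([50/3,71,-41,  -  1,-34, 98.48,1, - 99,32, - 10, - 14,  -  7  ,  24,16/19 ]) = [ - 99, - 41, - 34, - 14,-10, - 7, - 1,16/19, 1,50/3, 24,32, 71,  98.48 ] 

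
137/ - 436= - 1 + 299/436  =  - 0.31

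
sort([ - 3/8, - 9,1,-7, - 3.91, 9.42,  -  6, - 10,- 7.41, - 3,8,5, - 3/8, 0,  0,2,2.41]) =[- 10, - 9,  -  7.41, - 7, - 6, - 3.91,-3 ,-3/8, -3/8,  0,0  ,  1,2 , 2.41 , 5,  8, 9.42 ]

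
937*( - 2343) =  - 2195391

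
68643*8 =549144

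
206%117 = 89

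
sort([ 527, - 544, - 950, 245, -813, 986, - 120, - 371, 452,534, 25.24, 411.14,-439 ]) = [ - 950, - 813, - 544,  -  439, - 371, - 120, 25.24, 245, 411.14, 452, 527, 534  ,  986]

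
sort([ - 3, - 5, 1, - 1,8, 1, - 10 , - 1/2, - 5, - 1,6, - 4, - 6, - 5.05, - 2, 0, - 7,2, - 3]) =[-10, - 7,  -  6,-5.05, - 5, - 5, - 4 , - 3,-3, - 2 , - 1, - 1, -1/2, 0, 1,1,  2, 6, 8] 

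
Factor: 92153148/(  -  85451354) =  - 46076574/42725677 = - 2^1*3^1*5431^ (-1 ) * 7867^( - 1)*7679429^1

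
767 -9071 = -8304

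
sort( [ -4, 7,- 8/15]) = [-4, - 8/15, 7]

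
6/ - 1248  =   - 1 + 207/208 = - 0.00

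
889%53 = 41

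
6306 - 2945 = 3361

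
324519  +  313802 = 638321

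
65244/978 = 66 + 116/163=66.71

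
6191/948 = 6191/948=6.53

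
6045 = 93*65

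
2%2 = 0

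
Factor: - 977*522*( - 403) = 205527582 = 2^1*3^2*13^1*29^1*31^1*977^1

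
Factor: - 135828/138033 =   -  2^2*7^1 * 11^1*313^( -1) = -308/313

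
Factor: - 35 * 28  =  - 2^2 * 5^1 * 7^2= -980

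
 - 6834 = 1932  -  8766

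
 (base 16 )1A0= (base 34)c8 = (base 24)H8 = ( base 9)512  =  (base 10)416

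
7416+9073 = 16489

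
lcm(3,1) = 3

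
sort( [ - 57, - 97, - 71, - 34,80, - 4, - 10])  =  [ - 97,  -  71, -57, -34, - 10,-4, 80 ] 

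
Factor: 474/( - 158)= - 3^1 = -3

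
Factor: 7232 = 2^6*113^1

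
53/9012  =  53/9012  =  0.01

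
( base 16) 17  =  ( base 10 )23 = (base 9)25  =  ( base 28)n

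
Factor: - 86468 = - 2^2 * 21617^1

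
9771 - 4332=5439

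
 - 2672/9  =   - 297 + 1/9=- 296.89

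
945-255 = 690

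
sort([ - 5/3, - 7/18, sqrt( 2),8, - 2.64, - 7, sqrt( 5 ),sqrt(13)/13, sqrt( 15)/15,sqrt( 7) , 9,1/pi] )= [ - 7,-2.64,-5/3, - 7/18,sqrt( 15) /15,sqrt( 13 ) /13, 1/pi,sqrt( 2), sqrt( 5 ),sqrt( 7), 8,9]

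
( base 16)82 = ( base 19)6g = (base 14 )94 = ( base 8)202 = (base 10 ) 130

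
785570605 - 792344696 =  - 6774091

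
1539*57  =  87723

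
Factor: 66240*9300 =616032000= 2^8*3^3*5^3*23^1*31^1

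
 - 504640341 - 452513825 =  - 957154166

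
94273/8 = 94273/8 = 11784.12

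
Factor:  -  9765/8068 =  - 2^(- 2)*3^2*5^1*7^1*31^1* 2017^( - 1 )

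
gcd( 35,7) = 7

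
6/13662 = 1/2277 = 0.00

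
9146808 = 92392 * 99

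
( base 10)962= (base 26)1B0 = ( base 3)1022122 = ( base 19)2cc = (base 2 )1111000010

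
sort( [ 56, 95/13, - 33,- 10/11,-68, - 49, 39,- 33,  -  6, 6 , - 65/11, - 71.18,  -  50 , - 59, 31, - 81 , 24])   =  [ - 81,  -  71.18,  -  68,  -  59,  -  50, - 49, - 33, - 33, - 6, -65/11,-10/11, 6,95/13 , 24,31,39, 56] 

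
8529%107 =76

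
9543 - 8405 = 1138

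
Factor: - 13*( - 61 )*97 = 76921 = 13^1*61^1*97^1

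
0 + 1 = 1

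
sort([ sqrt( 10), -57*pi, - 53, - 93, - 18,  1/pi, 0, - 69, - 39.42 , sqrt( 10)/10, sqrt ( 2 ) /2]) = [-57 *pi, - 93, - 69, - 53, - 39.42, - 18,0, sqrt(10)/10, 1/pi, sqrt( 2 )/2,sqrt( 10)] 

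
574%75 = 49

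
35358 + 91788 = 127146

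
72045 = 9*8005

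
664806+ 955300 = 1620106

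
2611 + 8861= 11472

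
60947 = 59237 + 1710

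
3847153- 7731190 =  - 3884037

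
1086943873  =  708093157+378850716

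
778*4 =3112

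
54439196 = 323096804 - 268657608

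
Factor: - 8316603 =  -3^2*47^1 * 19661^1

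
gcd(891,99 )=99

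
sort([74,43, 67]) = [ 43 , 67,74 ] 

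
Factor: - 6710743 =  - 13^1*19^1*101^1 * 269^1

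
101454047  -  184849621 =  - 83395574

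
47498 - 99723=-52225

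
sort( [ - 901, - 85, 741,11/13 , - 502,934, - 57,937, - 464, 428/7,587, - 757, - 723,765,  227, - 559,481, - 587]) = [ - 901, - 757, - 723, - 587, - 559, - 502, - 464, - 85, - 57, 11/13 , 428/7,  227,481,587,741,765, 934 , 937] 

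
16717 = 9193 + 7524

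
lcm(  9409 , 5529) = 536313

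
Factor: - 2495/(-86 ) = 2^( - 1 ) * 5^1*43^(- 1 )*499^1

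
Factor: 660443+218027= 878470 = 2^1*5^1*107^1*821^1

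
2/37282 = 1/18641 = 0.00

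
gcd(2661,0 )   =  2661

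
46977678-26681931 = 20295747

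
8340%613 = 371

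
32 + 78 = 110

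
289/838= 289/838 = 0.34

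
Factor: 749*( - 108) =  - 2^2*3^3 * 7^1*107^1 =- 80892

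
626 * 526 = 329276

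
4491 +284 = 4775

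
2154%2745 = 2154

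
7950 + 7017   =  14967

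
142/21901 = 142/21901 = 0.01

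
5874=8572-2698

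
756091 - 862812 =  - 106721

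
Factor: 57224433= 3^1 * 7^1*83^1 * 32831^1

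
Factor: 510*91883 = 46860330 =2^1*3^1*5^1*11^1 * 17^1*8353^1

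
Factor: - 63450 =  -  2^1*3^3*5^2*47^1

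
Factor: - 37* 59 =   -  2183 = -37^1 * 59^1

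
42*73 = 3066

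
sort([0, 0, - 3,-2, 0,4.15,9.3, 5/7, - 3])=[ - 3, - 3, - 2 , 0,0,0, 5/7, 4.15, 9.3] 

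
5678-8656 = - 2978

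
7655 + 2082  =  9737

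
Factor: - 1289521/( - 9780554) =2^( - 1)*7^( - 1) * 19^( - 1) * 83^( - 1)* 89^1 * 443^( - 1 )*14489^1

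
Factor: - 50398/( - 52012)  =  25199/26006 = 2^ ( - 1)*113^1*223^1*13003^(  -  1)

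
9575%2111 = 1131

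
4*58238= 232952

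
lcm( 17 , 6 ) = 102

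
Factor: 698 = 2^1 * 349^1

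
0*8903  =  0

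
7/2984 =7/2984 = 0.00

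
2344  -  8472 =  - 6128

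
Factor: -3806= -2^1*11^1*173^1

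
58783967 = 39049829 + 19734138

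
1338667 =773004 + 565663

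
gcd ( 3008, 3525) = 47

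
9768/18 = 542 + 2/3 = 542.67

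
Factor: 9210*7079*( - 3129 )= -2^1 *3^2*5^1*7^1*149^1*307^1 *7079^1= - 204003259110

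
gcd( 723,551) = 1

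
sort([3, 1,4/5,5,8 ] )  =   [ 4/5, 1,3 , 5,8] 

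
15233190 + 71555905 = 86789095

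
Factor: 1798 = 2^1*29^1*31^1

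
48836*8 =390688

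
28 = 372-344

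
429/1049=429/1049 = 0.41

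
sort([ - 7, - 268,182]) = [ - 268, - 7,182 ] 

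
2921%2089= 832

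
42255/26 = 1625 + 5/26 = 1625.19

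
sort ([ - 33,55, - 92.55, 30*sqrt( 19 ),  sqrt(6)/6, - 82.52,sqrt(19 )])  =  [ - 92.55, - 82.52 , - 33, sqrt ( 6 ) /6, sqrt( 19),55,30*sqrt( 19 ) ]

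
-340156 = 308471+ - 648627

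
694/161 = 694/161 = 4.31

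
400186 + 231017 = 631203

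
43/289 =43/289 = 0.15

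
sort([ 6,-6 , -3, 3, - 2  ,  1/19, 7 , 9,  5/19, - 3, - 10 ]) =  [ -10, - 6,- 3,  -  3 , - 2 , 1/19, 5/19, 3, 6 , 7, 9]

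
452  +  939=1391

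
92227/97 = 92227/97 = 950.79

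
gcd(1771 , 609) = 7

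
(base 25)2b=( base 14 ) 45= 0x3D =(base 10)61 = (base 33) 1S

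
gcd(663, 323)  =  17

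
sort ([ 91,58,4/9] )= [ 4/9, 58,91 ] 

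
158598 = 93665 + 64933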